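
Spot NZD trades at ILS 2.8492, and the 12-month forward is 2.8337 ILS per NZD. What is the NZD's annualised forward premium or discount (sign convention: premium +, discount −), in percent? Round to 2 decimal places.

-0.54%

T = 1 year.
NZD trades forward at -0.54401% vs spot over the period.
Per annum: -0.0054401 / 1 = -0.005440 = -0.54%.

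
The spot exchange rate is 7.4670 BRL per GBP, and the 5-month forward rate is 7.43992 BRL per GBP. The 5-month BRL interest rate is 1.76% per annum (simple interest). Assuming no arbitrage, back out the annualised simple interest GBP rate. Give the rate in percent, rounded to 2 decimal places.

T = 5/12 years.
By CIP, F/S equals the BRL-to-GBP growth ratio: 7.43992/7.467 = 0.9963734.
The BRL side grows by 1 + 0.0176×5/12 = 1.0073333.
So the GBP growth factor = 1.0109998.
(1.0109998 − 1)/T = 0.026400, i.e. 2.64%.

2.64%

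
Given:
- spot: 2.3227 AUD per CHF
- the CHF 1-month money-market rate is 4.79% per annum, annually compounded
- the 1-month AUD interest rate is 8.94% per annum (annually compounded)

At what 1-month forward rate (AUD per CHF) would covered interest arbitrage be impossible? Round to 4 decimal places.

T = 1/12 years.
AUD growth factor: (1 + 0.0894)^(1/12) = 1.0071611.
CHF accumulates by (1 + 0.0479)^(1/12) = 1.0039066.
So F = 2.3227 × 1.0071611 / 1.0039066 = 2.330230 (AUD/CHF).

2.3302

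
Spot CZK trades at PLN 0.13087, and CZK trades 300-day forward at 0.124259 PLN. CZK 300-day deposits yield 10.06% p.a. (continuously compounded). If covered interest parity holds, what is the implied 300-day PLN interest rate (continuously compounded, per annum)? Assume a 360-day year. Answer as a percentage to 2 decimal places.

3.84%

T = 300/360 years.
By CIP, F/S equals the PLN-to-CZK growth ratio: 0.124259/0.13087 = 0.9494842.
CZK growth factor: e^(0.1006×300/360) = 1.0874476.
So the PLN growth factor = 1.0325143.
Take logs: ln 1.0325143 / (300/360) = 0.038396, so 3.84%.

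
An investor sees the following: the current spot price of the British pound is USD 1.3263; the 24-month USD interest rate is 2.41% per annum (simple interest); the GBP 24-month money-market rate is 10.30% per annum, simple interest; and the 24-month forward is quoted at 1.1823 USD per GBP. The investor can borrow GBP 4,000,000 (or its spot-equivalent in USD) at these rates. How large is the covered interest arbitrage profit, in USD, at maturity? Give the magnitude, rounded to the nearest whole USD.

USD 142,505

T = 2 years.
Keep in GBP, deliver into the forward: 4,000,000·1.206000·1.1823 = USD 5,703,415.20.
Swap to USD now, deposit: 4,000,000·1.3263·1.048200 = USD 5,560,910.64.
The quoted forward overvalues GBP, so borrow USD, buy GBP at spot, deposit the GBP at 10.30%, and sell the proceeds forward at 1.1823.
Arbitrage profit = |5,703,415.20 − 5,560,910.64| = USD 142,505.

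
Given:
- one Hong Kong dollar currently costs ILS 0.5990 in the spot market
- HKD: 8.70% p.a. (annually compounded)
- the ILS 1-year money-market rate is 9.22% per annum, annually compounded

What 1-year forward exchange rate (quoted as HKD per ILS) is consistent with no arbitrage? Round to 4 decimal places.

1.6615

T = 1 year.
ILS growth factor: (1 + 0.0922)^1 = 1.092200.
HKD accumulates by (1 + 0.0870)^1 = 1.087000.
CIP: F = S · (grow ILS)/(grow HKD) = 0.599 × 1.092200/1.087000 = 0.6018655 ILS per HKD.
Invert for HKD per ILS: 1 / 0.6018655 = 1.6615.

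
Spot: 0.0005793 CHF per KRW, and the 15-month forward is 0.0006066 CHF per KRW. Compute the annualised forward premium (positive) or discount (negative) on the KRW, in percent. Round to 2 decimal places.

T = 15/12 years.
KRW trades forward at +4.71258% vs spot over the period.
Per annum: 0.0471258 / (15/12) = 0.037701 = 3.77%.

+3.77%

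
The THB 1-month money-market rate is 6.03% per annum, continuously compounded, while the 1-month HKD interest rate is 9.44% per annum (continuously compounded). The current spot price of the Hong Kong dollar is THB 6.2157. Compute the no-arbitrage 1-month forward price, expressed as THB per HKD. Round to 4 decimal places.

6.1981

T = 1/12 years.
THB growth factor: e^(0.0603×1/12) = 1.0050376.
Growth of 1 HKD over T: e^(0.0944×1/12) = 1.0078977.
Forward (THB per HKD) = 6.2157 × 1.0050376 / 1.0078977 = 6.198062.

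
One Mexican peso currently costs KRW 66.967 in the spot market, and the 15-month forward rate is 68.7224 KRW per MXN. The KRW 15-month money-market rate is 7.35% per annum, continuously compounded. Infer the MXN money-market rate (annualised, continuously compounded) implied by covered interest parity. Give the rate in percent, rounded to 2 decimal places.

5.28%

T = 15/12 years.
By CIP, F/S equals the KRW-to-MXN growth ratio: 68.7224/66.967 = 1.0262129.
KRW growth factor: e^(0.0735×15/12) = 1.0962278.
That pins the MXN growth at 1.0682265.
Take logs: ln 1.0682265 / (15/12) = 0.052800, so 5.28%.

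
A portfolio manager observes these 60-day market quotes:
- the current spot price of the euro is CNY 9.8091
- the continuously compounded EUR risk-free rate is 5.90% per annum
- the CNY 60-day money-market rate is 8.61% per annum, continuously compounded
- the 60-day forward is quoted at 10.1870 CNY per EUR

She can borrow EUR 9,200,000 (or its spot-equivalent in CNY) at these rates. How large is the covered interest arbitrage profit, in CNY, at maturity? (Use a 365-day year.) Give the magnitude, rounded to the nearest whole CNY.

CNY 3,103,722

T = 60/365 years.
Keep in EUR, deliver into the forward: 9,200,000·1.0097458143·10.1870 = CNY 94,633,781.61.
Swap to CNY now, deposit: 9,200,000·9.8091·1.0142540586 = CNY 91,530,059.27.
The quoted forward overvalues EUR, so borrow CNY, buy EUR at spot, deposit the EUR at 5.90%, and sell the proceeds forward at 10.1870.
Profit = 94,633,781.61 − 91,530,059.27 = CNY 3,103,722.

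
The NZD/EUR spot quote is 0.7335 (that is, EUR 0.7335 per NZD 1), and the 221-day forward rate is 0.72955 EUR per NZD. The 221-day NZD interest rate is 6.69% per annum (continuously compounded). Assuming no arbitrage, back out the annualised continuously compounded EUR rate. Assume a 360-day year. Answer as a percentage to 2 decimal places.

5.81%

T = 221/360 years.
CIP gives F = S · g_EUR/g_NZD, so g_EUR/g_NZD = 0.72955/0.7335 = 0.9946149.
NZD growth factor: e^(0.0669×221/360) = 1.0419242.
Hence g_EUR = 1.0363133.
Take logs: ln 1.0363133 / (221/360) = 0.058104, so 5.81%.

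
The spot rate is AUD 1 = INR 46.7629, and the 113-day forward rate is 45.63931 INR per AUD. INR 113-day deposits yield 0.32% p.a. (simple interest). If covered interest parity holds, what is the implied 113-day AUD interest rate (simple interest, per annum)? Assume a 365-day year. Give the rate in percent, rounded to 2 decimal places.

8.28%

T = 113/365 years.
CIP gives F = S · g_INR/g_AUD, so g_INR/g_AUD = 45.63931/46.7629 = 0.9759726.
The INR side grows by 1 + 0.0032×113/365 = 1.0009907.
So the AUD growth factor = 1.025634.
(1.025634 − 1)/T = 0.082800, i.e. 8.28%.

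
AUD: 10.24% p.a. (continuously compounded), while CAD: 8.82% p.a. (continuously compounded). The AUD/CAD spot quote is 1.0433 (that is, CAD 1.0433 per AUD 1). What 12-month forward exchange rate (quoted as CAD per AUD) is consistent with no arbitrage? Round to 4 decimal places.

1.0286

T = 1 year.
Growth of 1 CAD over T: e^(0.0882×1) = 1.0922065.
Growth of 1 AUD over T: e^(0.1024×1) = 1.1078265.
Forward (CAD per AUD) = 1.0433 × 1.0922065 / 1.1078265 = 1.028590.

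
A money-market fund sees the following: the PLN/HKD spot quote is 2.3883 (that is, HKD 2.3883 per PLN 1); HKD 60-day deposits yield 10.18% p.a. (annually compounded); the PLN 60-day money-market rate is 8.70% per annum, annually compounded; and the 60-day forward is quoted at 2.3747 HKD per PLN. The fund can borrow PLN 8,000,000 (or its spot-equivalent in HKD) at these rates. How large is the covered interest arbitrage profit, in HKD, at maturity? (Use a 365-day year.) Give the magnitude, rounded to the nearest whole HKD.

HKD 153,411

T = 60/365 years.
Invest the PLN and cover forward: 8,000,000 × 1.0138075975 × 2.3747 = HKD 19,259,911.21.
Convert at spot and invest in HKD: 8,000,000 × 2.3883 × 1.0160638567 = HKD 19,413,322.47.
The quoted forward undervalues PLN, so borrow PLN, convert to HKD at spot, deposit the HKD at 10.18%, and buy PLN forward at 2.3747 to cover the loan.
The gap between the two covered legs is HKD 153,411.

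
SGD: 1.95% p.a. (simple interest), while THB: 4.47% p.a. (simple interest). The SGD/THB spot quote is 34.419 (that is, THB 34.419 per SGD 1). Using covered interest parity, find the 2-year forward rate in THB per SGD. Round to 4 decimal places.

T = 2 years.
THB accumulates by 1 + 0.0447×2 = 1.089400.
Growth of 1 SGD over T: 1 + 0.0195×2 = 1.039000.
CIP: F = S · (grow THB)/(grow SGD) = 34.419 × 1.089400/1.039000 = 36.088603 THB per SGD.

36.0886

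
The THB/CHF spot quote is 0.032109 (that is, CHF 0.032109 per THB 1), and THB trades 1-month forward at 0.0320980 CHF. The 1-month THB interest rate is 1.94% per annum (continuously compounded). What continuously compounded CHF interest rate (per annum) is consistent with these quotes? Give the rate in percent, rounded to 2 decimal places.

1.53%

T = 1/12 years.
CIP gives F = S · g_CHF/g_THB, so g_CHF/g_THB = 0.032098/0.032109 = 0.9996574.
THB growth factor: e^(0.0194×1/12) = 1.001618.
That pins the CHF growth at 1.0012748.
Take logs: ln 1.0012748 / (1/12) = 0.015288, so 1.53%.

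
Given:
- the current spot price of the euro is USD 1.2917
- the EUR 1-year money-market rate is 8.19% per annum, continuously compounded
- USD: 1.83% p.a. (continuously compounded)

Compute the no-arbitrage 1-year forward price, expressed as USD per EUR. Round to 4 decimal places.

1.2121

T = 1 year.
USD growth factor: e^(0.0183×1) = 1.0184685.
EUR accumulates by e^(0.0819×1) = 1.0853473.
So F = 1.2917 × 1.0184685 / 1.0853473 = 1.212106 (USD/EUR).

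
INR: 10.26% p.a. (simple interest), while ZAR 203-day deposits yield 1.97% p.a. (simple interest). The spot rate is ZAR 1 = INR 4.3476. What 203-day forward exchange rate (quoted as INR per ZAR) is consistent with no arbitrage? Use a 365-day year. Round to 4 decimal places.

T = 203/365 years.
INR accumulates by 1 + 0.1026×203/365 = 1.0570625.
ZAR growth factor: 1 + 0.0197×203/365 = 1.0109564.
So F = 4.3476 × 1.0570625 / 1.0109564 = 4.545878 (INR/ZAR).

4.5459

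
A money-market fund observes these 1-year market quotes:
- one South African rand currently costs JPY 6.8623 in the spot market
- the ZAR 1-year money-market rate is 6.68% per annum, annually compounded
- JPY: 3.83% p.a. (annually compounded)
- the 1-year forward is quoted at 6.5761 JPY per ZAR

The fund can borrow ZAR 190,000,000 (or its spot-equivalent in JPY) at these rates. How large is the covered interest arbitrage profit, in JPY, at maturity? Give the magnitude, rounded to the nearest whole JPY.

T = 1 year.
Keep in ZAR, deliver into the forward: 190,000,000·1.066800·6.5761 = JPY 1,332,922,861.20.
Swap to JPY now, deposit: 190,000,000·6.8623·1.038300 = JPY 1,353,773,957.10.
The quoted forward undervalues ZAR, so borrow ZAR, convert to JPY at spot, deposit the JPY at 3.83%, and buy ZAR forward at 6.5761 to cover the loan.
Profit = 1,353,773,957.10 − 1,332,922,861.20 = JPY 20,851,096.

JPY 20,851,096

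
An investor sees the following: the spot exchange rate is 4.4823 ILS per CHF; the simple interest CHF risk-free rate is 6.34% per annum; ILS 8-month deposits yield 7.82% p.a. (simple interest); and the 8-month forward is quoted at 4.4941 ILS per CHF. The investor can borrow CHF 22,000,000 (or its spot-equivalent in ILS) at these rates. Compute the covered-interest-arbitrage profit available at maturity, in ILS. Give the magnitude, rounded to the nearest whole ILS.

ILS 702,385

T = 8/12 years.
Invest the CHF and cover forward: 22,000,000 × 1.0422666667 × 4.4941 = ILS 103,049,113.79.
Convert at spot and invest in ILS: 22,000,000 × 4.4823 × 1.0521333333 = ILS 103,751,499.28.
The quoted forward undervalues CHF, so borrow CHF, convert to ILS at spot, deposit the ILS at 7.82%, and buy CHF forward at 4.4941 to cover the loan.
Profit = 103,751,499.28 − 103,049,113.79 = ILS 702,385.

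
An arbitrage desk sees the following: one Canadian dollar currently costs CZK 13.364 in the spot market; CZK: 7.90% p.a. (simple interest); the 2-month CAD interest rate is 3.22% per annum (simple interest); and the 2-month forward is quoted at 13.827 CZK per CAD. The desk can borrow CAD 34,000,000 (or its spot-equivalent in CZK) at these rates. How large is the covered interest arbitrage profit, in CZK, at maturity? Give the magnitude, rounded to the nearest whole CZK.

T = 2/12 years.
Keep in CAD, deliver into the forward: 34,000,000·1.00536666667·13.827 = CZK 472,640,966.60.
Swap to CZK now, deposit: 34,000,000·13.364·1.01316666667 = CZK 460,358,617.33.
The quoted forward overvalues CAD, so borrow CZK, buy CAD at spot, deposit the CAD at 3.22%, and sell the proceeds forward at 13.827.
The gap between the two covered legs is CZK 12,282,349.

CZK 12,282,349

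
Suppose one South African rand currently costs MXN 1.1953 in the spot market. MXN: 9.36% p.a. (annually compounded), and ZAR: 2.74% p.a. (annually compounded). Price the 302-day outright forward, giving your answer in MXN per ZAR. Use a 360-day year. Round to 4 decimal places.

T = 302/360 years.
MXN accumulates by (1 + 0.0936)^(302/360) = 1.0779484.
ZAR growth factor: (1 + 0.0274)^(302/360) = 1.0229354.
So F = 1.1953 × 1.0779484 / 1.0229354 = 1.259583 (MXN/ZAR).

1.2596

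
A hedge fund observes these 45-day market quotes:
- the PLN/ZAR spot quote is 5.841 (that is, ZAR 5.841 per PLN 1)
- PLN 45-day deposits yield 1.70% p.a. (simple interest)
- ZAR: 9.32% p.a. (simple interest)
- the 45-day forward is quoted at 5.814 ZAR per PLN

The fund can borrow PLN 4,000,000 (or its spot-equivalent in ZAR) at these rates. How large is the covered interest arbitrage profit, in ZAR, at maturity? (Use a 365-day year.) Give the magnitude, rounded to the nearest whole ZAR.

ZAR 327,720

T = 45/365 years.
Route A — deposit PLN, sell forward: 4,000,000 × 1.0020958904 × 5.814 = ZAR 23,304,742.03.
Route B — convert at spot, deposit ZAR: 4,000,000 × 5.841 × 1.011490411 = ZAR 23,632,461.96.
The quoted forward undervalues PLN, so borrow PLN, convert to ZAR at spot, deposit the ZAR at 9.32%, and buy PLN forward at 5.814 to cover the loan.
Arbitrage profit = |23,304,742.03 − 23,632,461.96| = ZAR 327,720.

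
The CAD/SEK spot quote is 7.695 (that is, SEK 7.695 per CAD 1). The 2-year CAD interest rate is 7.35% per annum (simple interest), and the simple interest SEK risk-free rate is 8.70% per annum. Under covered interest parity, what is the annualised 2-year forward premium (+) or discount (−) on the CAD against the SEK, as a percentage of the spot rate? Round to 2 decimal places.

+1.18%

T = 2 years.
F = S · g_SEK/g_CAD = 7.695 × 1.174000/1.147000 = 7.876138.
(F − S)/S ÷ T = (7.876138 − 7.695)/7.695/2 = 0.011770 → 1.18%.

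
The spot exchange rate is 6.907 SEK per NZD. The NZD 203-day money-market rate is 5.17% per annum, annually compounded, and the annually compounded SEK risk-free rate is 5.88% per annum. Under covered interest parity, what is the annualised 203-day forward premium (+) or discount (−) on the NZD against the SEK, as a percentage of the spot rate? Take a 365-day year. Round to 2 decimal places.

+0.67%

T = 203/365 years.
No-arbitrage forward: 6.907 × 1.0322874 / 1.0284318 = 6.932894 SEK/NZD.
Annualised premium = (F − S)/S × (1/T) = (6.932894 − 6.907)/6.907 ÷ (203/365) = 0.67%.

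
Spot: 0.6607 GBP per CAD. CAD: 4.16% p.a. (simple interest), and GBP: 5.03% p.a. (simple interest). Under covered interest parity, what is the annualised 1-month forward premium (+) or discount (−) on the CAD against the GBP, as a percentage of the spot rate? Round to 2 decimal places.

+0.87%

T = 1/12 years.
F = S · g_GBP/g_CAD = 0.6607 × 1.0041917/1.0034667 = 0.6611774.
Annualised premium = (F − S)/S × (1/T) = (0.6611774 − 0.6607)/0.6607 ÷ (1/12) = 0.87%.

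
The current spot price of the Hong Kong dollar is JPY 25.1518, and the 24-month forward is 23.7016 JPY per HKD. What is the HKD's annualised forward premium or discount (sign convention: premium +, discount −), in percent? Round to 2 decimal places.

-2.88%

T = 2 years.
HKD trades forward at -5.76579% vs spot over the period.
Annualise by dividing by T: -0.0576579 / 2 = -0.028829 → -2.88%.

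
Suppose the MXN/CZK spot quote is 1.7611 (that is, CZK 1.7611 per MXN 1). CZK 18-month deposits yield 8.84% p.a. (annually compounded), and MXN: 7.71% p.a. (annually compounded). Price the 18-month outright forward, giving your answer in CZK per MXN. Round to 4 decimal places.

1.7889

T = 18/12 years.
CZK growth factor: (1 + 0.0884)^(18/12) = 1.1354887.
MXN growth factor: (1 + 0.0771)^(18/12) = 1.1178513.
CIP: F = S · (grow CZK)/(grow MXN) = 1.7611 × 1.1354887/1.1178513 = 1.788887 CZK per MXN.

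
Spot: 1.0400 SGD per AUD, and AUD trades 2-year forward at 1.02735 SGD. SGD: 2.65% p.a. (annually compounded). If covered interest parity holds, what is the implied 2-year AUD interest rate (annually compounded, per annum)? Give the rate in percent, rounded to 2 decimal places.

3.28%

T = 2 years.
By CIP, F/S equals the SGD-to-AUD growth ratio: 1.02735/1.04 = 0.9878365.
SGD growth factor: (1 + 0.0265)^2 = 1.0537022.
So the AUD growth factor = 1.0666767.
r = 1.0666767^(1/2) − 1 = 0.032800 → 3.28%.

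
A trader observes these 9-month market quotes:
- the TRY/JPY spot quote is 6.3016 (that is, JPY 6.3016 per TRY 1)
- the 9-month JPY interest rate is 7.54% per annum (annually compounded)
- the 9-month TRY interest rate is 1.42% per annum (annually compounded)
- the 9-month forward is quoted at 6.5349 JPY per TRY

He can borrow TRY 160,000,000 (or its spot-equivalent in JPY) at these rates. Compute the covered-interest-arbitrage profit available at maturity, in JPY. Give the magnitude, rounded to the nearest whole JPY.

T = 9/12 years.
Keep in TRY, deliver into the forward: 160,000,000·1.010631207212·6.5349 = JPY 1,056,699,820.16.
Swap to JPY now, deposit: 160,000,000·6.3016·1.05603308369 = JPY 1,064,751,692.83.
The quoted forward undervalues TRY, so borrow TRY, convert to JPY at spot, deposit the JPY at 7.54%, and buy TRY forward at 6.5349 to cover the loan.
Profit = 1,064,751,692.83 − 1,056,699,820.16 = JPY 8,051,873.

JPY 8,051,873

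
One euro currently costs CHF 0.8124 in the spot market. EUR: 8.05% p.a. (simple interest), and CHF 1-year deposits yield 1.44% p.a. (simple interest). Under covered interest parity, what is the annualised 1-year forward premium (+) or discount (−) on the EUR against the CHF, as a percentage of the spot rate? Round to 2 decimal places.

T = 1 year.
F = S · g_CHF/g_EUR = 0.8124 × 1.014400/1.080500 = 0.7627011.
(F − S)/S ÷ T = (0.7627011 − 0.8124)/0.8124/1 = -0.061175 → -6.12%.

-6.12%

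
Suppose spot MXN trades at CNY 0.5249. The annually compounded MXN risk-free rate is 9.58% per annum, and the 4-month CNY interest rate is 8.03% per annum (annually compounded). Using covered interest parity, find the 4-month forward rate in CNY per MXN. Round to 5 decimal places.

T = 4/12 years.
CNY growth factor: (1 + 0.0803)^(4/12) = 1.0260806.
Growth of 1 MXN over T: (1 + 0.0958)^(4/12) = 1.0309646.
CIP: F = S · (grow CNY)/(grow MXN) = 0.5249 × 1.0260806/1.0309646 = 0.5224134 CNY per MXN.

0.52241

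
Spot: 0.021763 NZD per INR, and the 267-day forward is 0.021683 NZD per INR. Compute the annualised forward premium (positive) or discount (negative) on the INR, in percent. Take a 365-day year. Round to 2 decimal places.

-0.50%

T = 267/365 years.
INR trades forward at -0.36760% vs spot over the period.
×(1/T) gives -0.50% p.a.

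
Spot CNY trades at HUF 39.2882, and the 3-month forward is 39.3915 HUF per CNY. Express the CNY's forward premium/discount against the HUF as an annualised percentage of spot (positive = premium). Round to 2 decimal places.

+1.05%

T = 3/12 years.
CNY trades forward at +0.26293% vs spot over the period.
Per annum: 0.0026293 / (3/12) = 0.010517 = 1.05%.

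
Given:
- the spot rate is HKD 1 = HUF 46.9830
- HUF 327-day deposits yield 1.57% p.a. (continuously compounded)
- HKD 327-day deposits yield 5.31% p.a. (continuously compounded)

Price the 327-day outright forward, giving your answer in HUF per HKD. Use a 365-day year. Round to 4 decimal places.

T = 327/365 years.
HUF accumulates by e^(0.0157×327/365) = 1.01416486.
HKD growth factor: e^(0.0531×327/365) = 1.04872148.
CIP: F = S · (grow HUF)/(grow HKD) = 46.983 × 1.01416486/1.04872148 = 45.434854 HUF per HKD.

45.4349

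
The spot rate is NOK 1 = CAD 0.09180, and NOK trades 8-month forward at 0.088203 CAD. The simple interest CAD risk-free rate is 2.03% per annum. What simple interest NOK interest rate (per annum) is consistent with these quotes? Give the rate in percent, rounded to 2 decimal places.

8.23%

T = 8/12 years.
CIP gives F = S · g_CAD/g_NOK, so g_CAD/g_NOK = 0.088203/0.0918 = 0.9608170.
The CAD side grows by 1 + 0.0203×8/12 = 1.0135333.
Hence g_NOK = 1.0548661.
(1.0548661 − 1)/T = 0.082299, i.e. 8.23%.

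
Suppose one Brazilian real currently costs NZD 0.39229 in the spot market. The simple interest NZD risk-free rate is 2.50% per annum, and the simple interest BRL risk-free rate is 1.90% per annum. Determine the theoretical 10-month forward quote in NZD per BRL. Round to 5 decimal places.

0.39422

T = 10/12 years.
NZD growth factor: 1 + 0.0250×10/12 = 1.0208333.
Growth of 1 BRL over T: 1 + 0.0190×10/12 = 1.0158333.
CIP: F = S · (grow NZD)/(grow BRL) = 0.39229 × 1.0208333/1.0158333 = 0.3942209 NZD per BRL.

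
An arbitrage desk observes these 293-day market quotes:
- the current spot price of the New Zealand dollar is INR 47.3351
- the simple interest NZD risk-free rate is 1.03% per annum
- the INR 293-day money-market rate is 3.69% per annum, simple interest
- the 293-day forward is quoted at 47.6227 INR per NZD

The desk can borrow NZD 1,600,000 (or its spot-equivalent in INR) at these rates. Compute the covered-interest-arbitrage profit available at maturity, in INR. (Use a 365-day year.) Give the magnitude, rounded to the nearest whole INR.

T = 293/365 years.
Route A — deposit NZD, sell forward: 1,600,000 × 1.0082682192 × 47.6227 = INR 76,826,327.88.
Route B — convert at spot, deposit INR: 1,600,000 × 47.3351 × 1.0296210959 = INR 77,979,548.06.
The quoted forward undervalues NZD, so borrow NZD, convert to INR at spot, deposit the INR at 3.69%, and buy NZD forward at 47.6227 to cover the loan.
The gap between the two covered legs is INR 1,153,220.

INR 1,153,220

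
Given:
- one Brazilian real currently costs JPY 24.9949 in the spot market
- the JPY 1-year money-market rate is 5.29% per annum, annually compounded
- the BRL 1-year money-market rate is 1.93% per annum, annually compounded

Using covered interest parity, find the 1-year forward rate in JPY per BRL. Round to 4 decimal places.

T = 1 year.
JPY growth factor: (1 + 0.0529)^1 = 1.052900.
BRL accumulates by (1 + 0.0193)^1 = 1.019300.
So F = 24.9949 × 1.052900 / 1.019300 = 25.818827 (JPY/BRL).

25.8188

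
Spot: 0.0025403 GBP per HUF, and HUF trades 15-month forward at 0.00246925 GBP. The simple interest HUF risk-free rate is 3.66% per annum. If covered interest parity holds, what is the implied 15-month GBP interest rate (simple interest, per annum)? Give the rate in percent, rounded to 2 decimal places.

1.32%

T = 15/12 years.
CIP gives F = S · g_GBP/g_HUF, so g_GBP/g_HUF = 0.00246925/0.0025403 = 0.9720309.
HUF growth factor: 1 + 0.0366×15/12 = 1.045750.
Hence g_GBP = 1.0165013.
r = (1.0165013 − 1)/(15/12) = 0.013201 → 1.32%.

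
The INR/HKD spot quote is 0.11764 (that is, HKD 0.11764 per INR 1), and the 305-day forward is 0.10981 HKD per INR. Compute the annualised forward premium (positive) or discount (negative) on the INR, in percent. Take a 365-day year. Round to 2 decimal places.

-7.97%

T = 305/365 years.
INR trades forward at -6.65590% vs spot over the period.
Annualise by dividing by T: -0.0665590 / (305/365) = -0.079653 → -7.97%.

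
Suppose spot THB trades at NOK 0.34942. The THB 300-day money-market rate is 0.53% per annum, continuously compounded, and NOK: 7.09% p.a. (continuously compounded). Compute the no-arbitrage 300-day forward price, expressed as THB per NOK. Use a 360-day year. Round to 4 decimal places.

T = 300/360 years.
NOK growth factor: e^(0.0709×300/360) = 1.0608636.
Growth of 1 THB over T: e^(0.0053×300/360) = 1.0044264.
CIP: F = S · (grow NOK)/(grow THB) = 0.34942 × 1.0608636/1.0044264 = 0.3690534 NOK per THB.
Quoted the other way: 1/0.3690534 = 2.7096 THB per NOK.

2.7096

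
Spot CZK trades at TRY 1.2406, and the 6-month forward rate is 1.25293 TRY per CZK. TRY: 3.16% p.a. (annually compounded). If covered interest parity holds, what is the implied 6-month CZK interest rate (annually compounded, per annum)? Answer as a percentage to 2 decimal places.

1.14%

T = 6/12 years.
F/S = 1.25293/1.2406 = 1.0099387 = (growth of TRY) / (growth of CZK).
The TRY side grows by (1 + 0.0316)^(6/12) = 1.0156771.
Hence g_CZK = 1.0056819.
r = 1.0056819^(12/6) − 1 = 0.011396 → 1.14%.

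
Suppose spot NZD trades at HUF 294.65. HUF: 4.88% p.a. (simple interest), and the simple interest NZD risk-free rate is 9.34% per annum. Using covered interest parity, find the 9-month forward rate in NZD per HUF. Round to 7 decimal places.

T = 9/12 years.
Growth of 1 HUF over T: 1 + 0.0488×9/12 = 1.036600.
Growth of 1 NZD over T: 1 + 0.0934×9/12 = 1.070050.
So F = 294.65 × 1.036600 / 1.070050 = 285.4392 (HUF/NZD).
Invert for NZD per HUF: 1 / 285.4392 = 0.0035034.

0.0035034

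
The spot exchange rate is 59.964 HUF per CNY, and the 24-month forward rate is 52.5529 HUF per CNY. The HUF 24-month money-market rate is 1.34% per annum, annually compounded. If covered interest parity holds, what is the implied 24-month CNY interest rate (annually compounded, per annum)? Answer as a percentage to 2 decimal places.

8.25%

T = 2 years.
CIP gives F = S · g_HUF/g_CNY, so g_HUF/g_CNY = 52.5529/59.964 = 0.8764075.
HUF growth factor: (1 + 0.0134)^2 = 1.0269796.
That pins the CNY growth at 1.171806.
Annualise: 1.171806^(1/2) − 1 = 0.082500 = 8.25%.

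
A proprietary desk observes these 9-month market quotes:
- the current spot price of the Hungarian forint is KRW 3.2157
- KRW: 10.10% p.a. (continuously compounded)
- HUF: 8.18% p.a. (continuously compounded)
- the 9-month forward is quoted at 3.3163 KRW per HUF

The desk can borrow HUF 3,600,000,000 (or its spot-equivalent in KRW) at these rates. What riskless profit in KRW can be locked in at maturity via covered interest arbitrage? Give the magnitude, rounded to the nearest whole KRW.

T = 9/12 years.
Invest the HUF and cover forward: 3,600,000,000 × 1.063270993917 × 3.3163 = KRW 12,694,052,149.66.
Convert at spot and invest in KRW: 3,600,000,000 × 3.2157 × 1.078692867229 = KRW 12,487,509,551.33.
The quoted forward overvalues HUF, so borrow KRW, buy HUF at spot, deposit the HUF at 8.18%, and sell the proceeds forward at 3.3163.
Arbitrage profit = |12,694,052,149.66 − 12,487,509,551.33| = KRW 206,542,598.

KRW 206,542,598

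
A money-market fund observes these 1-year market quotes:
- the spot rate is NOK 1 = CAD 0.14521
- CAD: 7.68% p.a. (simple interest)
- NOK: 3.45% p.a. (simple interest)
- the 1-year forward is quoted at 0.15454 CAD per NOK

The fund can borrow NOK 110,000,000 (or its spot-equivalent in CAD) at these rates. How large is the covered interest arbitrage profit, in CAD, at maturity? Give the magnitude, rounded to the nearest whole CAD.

T = 1 year.
Keep in NOK, deliver into the forward: 110,000,000·1.034500·0.15454 = CAD 17,585,879.30.
Swap to CAD now, deposit: 110,000,000·0.14521·1.076800 = CAD 17,199,834.08.
The quoted forward overvalues NOK, so borrow CAD, buy NOK at spot, deposit the NOK at 3.45%, and sell the proceeds forward at 0.15454.
Arbitrage profit = |17,585,879.30 − 17,199,834.08| = CAD 386,045.

CAD 386,045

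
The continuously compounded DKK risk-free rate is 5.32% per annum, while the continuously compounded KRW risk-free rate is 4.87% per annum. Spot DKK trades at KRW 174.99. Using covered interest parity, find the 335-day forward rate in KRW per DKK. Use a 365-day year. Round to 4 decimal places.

174.2688

T = 335/365 years.
Growth of 1 KRW over T: e^(0.0487×335/365) = 1.045711234.
DKK growth factor: e^(0.0532×335/365) = 1.050039095.
Forward (KRW per DKK) = 174.99 × 1.045711234 / 1.050039095 = 174.268758.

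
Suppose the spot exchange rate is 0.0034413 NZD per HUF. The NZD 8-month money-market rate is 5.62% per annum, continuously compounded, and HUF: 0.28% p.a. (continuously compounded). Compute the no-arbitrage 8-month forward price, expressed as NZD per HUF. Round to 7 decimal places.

T = 8/12 years.
NZD growth factor: e^(0.0562×8/12) = 1.0381774.
Growth of 1 HUF over T: e^(0.0028×8/12) = 1.0018684.
CIP: F = S · (grow NZD)/(grow HUF) = 0.0034413 × 1.0381774/1.0018684 = 0.003566017 NZD per HUF.

0.0035660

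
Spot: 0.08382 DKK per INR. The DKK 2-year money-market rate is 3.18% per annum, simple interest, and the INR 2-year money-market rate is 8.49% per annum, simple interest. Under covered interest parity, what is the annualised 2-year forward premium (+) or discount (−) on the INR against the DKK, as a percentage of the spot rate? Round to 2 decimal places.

T = 2 years.
CIP forward (DKK per INR) = 0.08382 × 1.063600/1.169800 = 0.07621042.
Annualised premium = (F − S)/S × (1/T) = (0.07621042 − 0.08382)/0.08382 ÷ 2 = -4.54%.

-4.54%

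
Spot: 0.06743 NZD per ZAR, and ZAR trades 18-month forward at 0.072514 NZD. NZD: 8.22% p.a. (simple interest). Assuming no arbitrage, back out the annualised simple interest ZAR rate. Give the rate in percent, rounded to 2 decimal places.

T = 18/12 years.
F/S = 0.072514/0.06743 = 1.0753967 = (growth of NZD) / (growth of ZAR).
NZD growth factor: 1 + 0.0822×18/12 = 1.123300.
So the ZAR growth factor = 1.0445448.
r = (1.0445448 − 1)/(18/12) = 0.029697 → 2.97%.

2.97%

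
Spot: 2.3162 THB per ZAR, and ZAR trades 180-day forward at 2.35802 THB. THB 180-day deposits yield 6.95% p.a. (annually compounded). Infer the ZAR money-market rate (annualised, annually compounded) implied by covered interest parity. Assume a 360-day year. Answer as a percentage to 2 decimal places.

T = 180/360 years.
By CIP, F/S equals the THB-to-ZAR growth ratio: 2.35802/2.3162 = 1.0180554.
The THB side grows by (1 + 0.0695)^(180/360) = 1.0341663.
So the ZAR growth factor = 1.0158252.
Annualise: 1.0158252^(360/180) − 1 = 0.031901 = 3.19%.

3.19%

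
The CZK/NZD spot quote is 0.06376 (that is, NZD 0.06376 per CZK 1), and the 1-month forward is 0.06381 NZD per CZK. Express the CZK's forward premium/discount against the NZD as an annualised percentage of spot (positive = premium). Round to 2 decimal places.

+0.94%

T = 1/12 years.
Period premium: (0.06381 − 0.06376)/0.06376 = 0.0007842.
×(1/T) gives 0.94% p.a.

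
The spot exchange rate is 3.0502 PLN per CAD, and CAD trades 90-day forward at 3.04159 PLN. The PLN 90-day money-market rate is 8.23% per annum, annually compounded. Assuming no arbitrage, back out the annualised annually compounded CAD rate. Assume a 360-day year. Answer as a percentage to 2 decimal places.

T = 90/360 years.
F/S = 3.04159/3.0502 = 0.9971772 = (growth of PLN) / (growth of CAD).
The PLN side grows by (1 + 0.0823)^(90/360) = 1.0199689.
That pins the CAD growth at 1.0228562.
Annualise: 1.0228562^(360/90) − 1 = 0.094607 = 9.46%.

9.46%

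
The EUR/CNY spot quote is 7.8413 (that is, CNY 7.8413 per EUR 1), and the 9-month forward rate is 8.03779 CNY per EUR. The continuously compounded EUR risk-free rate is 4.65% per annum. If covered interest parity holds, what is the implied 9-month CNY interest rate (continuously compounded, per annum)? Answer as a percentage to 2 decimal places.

7.95%

T = 9/12 years.
F/S = 8.03779/7.8413 = 1.0250583 = (growth of CNY) / (growth of EUR).
EUR growth factor: e^(0.0465×9/12) = 1.0354903.
So the CNY growth factor = 1.0614379.
Take logs: ln 1.0614379 / (9/12) = 0.079499, so 7.95%.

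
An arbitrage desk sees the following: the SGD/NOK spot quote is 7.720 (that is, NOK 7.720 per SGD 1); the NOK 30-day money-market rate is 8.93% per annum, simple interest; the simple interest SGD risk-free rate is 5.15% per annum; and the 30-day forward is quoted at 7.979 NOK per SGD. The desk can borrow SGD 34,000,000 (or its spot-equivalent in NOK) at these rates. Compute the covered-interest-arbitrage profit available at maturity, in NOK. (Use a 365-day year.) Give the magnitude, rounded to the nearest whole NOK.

T = 30/365 years.
Invest the SGD and cover forward: 34,000,000 × 1.00423287671 × 7.979 = NOK 272,434,320.19.
Convert at spot and invest in NOK: 34,000,000 × 7.720 × 1.00733972603 = NOK 264,406,531.29.
The quoted forward overvalues SGD, so borrow NOK, buy SGD at spot, deposit the SGD at 5.15%, and sell the proceeds forward at 7.979.
The gap between the two covered legs is NOK 8,027,789.

NOK 8,027,789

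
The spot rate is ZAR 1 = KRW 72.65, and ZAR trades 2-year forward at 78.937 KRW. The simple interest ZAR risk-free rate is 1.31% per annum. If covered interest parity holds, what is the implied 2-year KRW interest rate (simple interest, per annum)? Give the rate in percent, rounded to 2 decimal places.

5.75%

T = 2 years.
F/S = 78.937/72.65 = 1.0865382 = (growth of KRW) / (growth of ZAR).
The ZAR side grows by 1 + 0.0131×2 = 1.026200.
That pins the KRW growth at 1.1150055.
r = (1.1150055 − 1)/2 = 0.057503 → 5.75%.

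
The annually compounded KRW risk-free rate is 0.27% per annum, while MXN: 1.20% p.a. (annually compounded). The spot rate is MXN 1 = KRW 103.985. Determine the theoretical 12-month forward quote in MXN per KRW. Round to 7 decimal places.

0.0097060

T = 1 year.
Growth of 1 KRW over T: (1 + 0.0027)^1 = 1.002700.
Growth of 1 MXN over T: (1 + 0.0120)^1 = 1.012000.
Forward (KRW per MXN) = 103.985 × 1.002700 / 1.012000 = 103.0294.
Quoted the other way: 1/103.0294 = 0.0097060 MXN per KRW.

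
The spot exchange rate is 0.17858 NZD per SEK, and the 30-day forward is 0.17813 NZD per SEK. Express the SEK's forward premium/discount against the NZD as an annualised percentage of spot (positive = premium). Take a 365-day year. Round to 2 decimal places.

T = 30/365 years.
(F − S)/S = (0.17813 − 0.17858)/0.17858 = -0.0025199.
×(1/T) gives -3.07% p.a.

-3.07%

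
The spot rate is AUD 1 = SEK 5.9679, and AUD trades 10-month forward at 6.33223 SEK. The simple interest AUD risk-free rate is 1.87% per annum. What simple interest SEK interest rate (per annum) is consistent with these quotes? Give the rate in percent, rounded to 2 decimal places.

T = 10/12 years.
F/S = 6.33223/5.9679 = 1.0610483 = (growth of SEK) / (growth of AUD).
The AUD side grows by 1 + 0.0187×10/12 = 1.0155833.
That pins the SEK growth at 1.0775829.
(1.0775829 − 1)/T = 0.093099, i.e. 9.31%.

9.31%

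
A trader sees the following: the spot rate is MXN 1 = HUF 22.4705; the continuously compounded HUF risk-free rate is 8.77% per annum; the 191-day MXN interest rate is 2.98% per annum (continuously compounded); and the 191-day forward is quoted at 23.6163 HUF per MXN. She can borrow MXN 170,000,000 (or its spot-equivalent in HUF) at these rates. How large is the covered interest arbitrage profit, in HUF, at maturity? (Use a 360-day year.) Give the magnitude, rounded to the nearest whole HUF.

HUF 76,823,316

T = 191/360 years.
Invest the MXN and cover forward: 170,000,000 × 1.015936203705 × 23.6163 = HUF 4,078,751,208.48.
Convert at spot and invest in HUF: 170,000,000 × 22.4705 × 1.047629216474 = HUF 4,001,927,892.49.
The quoted forward overvalues MXN, so borrow HUF, buy MXN at spot, deposit the MXN at 2.98%, and sell the proceeds forward at 23.6163.
The gap between the two covered legs is HUF 76,823,316.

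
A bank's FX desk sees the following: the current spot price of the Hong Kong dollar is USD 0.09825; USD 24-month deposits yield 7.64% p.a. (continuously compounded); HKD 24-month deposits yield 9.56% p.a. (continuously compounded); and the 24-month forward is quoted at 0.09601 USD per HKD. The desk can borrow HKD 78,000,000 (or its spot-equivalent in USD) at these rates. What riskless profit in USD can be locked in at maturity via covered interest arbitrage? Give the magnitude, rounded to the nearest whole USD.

USD 137,996

T = 2 years.
Keep in HKD, deliver into the forward: 78,000,000·1.210701568·0.09601 = USD 9,066,677.69.
Swap to USD now, deposit: 78,000,000·0.09825·1.165091937 = USD 8,928,682.06.
The quoted forward overvalues HKD, so borrow USD, buy HKD at spot, deposit the HKD at 9.56%, and sell the proceeds forward at 0.09601.
Arbitrage profit = |9,066,677.69 − 8,928,682.06| = USD 137,996.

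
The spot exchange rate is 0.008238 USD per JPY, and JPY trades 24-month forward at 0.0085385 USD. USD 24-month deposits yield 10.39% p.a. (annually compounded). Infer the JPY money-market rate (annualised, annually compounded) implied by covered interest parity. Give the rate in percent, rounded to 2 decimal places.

T = 2 years.
CIP gives F = S · g_USD/g_JPY, so g_USD/g_JPY = 0.0085385/0.008238 = 1.0364773.
The USD side grows by (1 + 0.1039)^2 = 1.2185952.
Hence g_JPY = 1.1757085.
Annualise: 1.1757085^(1/2) − 1 = 0.084301 = 8.43%.

8.43%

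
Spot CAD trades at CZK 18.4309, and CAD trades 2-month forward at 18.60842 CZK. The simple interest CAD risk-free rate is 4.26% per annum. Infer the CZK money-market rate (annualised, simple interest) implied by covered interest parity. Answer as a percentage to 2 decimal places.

10.08%

T = 2/12 years.
F/S = 18.60842/18.4309 = 1.0096317 = (growth of CZK) / (growth of CAD).
The CAD side grows by 1 + 0.0426×2/12 = 1.007100.
Hence g_CZK = 1.0168001.
(1.0168001 − 1)/T = 0.100801, i.e. 10.08%.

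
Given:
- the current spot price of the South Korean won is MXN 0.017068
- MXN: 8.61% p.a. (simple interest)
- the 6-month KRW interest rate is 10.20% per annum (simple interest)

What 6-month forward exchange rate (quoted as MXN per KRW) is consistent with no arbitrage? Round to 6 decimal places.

0.016939

T = 6/12 years.
Growth of 1 MXN over T: 1 + 0.0861×6/12 = 1.043050.
KRW growth factor: 1 + 0.1020×6/12 = 1.051000.
Forward (MXN per KRW) = 0.017068 × 1.043050 / 1.051000 = 0.01693889.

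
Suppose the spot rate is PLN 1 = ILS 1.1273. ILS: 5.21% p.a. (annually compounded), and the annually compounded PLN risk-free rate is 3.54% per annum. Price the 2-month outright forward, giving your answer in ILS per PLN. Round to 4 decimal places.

T = 2/12 years.
ILS accumulates by (1 + 0.0521)^(2/12) = 1.0085006.
Growth of 1 PLN over T: (1 + 0.0354)^(2/12) = 1.0058148.
So F = 1.1273 × 1.0085006 / 1.0058148 = 1.130310 (ILS/PLN).

1.1303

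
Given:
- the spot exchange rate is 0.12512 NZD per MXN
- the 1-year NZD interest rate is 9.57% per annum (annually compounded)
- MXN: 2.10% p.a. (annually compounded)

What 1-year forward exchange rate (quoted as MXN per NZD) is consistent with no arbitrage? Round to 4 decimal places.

7.4474

T = 1 year.
NZD accumulates by (1 + 0.0957)^1 = 1.095700.
MXN accumulates by (1 + 0.0210)^1 = 1.021000.
So F = 0.12512 × 1.095700 / 1.021000 = 0.1342742 (NZD/MXN).
Quoted the other way: 1/0.1342742 = 7.4474 MXN per NZD.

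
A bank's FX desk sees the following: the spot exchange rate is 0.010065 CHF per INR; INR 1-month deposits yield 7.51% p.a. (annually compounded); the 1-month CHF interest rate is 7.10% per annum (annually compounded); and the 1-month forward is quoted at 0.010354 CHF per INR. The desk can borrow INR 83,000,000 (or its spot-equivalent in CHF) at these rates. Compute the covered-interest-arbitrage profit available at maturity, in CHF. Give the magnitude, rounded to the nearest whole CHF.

T = 1/12 years.
Route A — deposit INR, sell forward: 83,000,000 × 1.00605272 × 0.010354 = CHF 864,583.60.
Route B — convert at spot, deposit CHF: 83,000,000 × 0.010065 × 1.00573243 = CHF 840,183.84.
The quoted forward overvalues INR, so borrow CHF, buy INR at spot, deposit the INR at 7.51%, and sell the proceeds forward at 0.010354.
The gap between the two covered legs is CHF 24,400.

CHF 24,400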